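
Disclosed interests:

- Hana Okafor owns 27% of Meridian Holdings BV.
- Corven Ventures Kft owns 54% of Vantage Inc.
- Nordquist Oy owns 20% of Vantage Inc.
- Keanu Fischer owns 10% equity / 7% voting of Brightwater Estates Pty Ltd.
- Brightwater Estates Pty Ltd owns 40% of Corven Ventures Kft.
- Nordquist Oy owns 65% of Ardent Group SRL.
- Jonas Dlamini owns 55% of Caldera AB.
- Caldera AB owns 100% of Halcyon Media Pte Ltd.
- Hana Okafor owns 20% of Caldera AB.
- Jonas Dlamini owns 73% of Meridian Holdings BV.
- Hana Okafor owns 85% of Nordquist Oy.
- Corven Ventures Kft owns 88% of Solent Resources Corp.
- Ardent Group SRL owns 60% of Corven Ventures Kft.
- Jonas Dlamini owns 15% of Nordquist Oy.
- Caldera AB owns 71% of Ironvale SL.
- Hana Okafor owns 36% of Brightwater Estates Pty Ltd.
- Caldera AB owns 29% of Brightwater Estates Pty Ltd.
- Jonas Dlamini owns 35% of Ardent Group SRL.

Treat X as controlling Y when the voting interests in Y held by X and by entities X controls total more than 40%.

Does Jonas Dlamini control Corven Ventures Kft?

No

Jonas holds 55% of Caldera, so Jonas controls Caldera.
Caldera holds 71% of Ironvale, so Jonas controls Ironvale.
Caldera holds 100% of Halcyon, so Jonas controls Halcyon.
Jonas holds 73% of Meridian, so Jonas controls Meridian.
Neither Jonas nor any entity Jonas controls holds any voting interest in Corven.
So Jonas does not control Corven.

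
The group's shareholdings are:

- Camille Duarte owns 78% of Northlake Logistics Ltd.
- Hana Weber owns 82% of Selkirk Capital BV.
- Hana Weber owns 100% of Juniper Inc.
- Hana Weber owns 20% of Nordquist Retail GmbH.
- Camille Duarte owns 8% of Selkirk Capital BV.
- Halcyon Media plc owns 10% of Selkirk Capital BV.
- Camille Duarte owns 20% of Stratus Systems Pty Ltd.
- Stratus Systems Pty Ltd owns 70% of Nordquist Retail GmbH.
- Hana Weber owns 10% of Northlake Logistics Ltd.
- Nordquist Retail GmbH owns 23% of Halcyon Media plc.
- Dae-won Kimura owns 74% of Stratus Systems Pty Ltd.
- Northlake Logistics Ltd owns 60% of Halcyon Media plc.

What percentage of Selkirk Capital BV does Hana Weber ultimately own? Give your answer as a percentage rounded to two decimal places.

Hana reaches Selkirk along 3 paths.
Via Northlake → Halcyon: 10% × 60% × 10% = 0.6%.
Via Nordquist → Halcyon: 20% × 23% × 10% = 0.46%.
Direct stake: 82% = 82%.
Total: 0.6% + 0.46% + 82% = 83.06%.

83.06%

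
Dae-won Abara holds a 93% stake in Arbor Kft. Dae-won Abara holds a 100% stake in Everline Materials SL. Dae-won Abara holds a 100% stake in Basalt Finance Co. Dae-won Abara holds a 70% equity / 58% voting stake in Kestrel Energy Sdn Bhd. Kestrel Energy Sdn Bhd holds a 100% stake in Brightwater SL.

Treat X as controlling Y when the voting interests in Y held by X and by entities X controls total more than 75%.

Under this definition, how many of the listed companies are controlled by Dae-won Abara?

3

Dae-won holds 100% of Basalt, so Dae-won controls Basalt.
Dae-won holds 93% of Arbor, so Dae-won controls Arbor.
Dae-won holds 100% of Everline, so Dae-won controls Everline.
No other company's threshold is met.
Dae-won controls 3 companies.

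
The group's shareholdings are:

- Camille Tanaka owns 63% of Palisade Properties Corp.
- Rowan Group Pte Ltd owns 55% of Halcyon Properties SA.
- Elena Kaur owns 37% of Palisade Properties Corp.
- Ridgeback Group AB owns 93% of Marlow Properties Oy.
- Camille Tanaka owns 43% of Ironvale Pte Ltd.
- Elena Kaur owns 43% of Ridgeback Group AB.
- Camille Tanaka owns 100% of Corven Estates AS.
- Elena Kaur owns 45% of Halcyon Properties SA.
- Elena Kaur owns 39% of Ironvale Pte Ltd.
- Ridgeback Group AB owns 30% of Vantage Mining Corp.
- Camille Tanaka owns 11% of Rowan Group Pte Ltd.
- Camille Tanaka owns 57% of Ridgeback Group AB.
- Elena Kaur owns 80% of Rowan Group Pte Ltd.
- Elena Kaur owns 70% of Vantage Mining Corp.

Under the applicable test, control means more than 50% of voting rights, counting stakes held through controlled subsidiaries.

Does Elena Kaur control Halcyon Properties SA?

Yes

Elena holds 80% of Rowan, so Elena controls Rowan.
Rowan and Elena together hold 55% + 45% = 100% of Halcyon, so Elena controls Halcyon.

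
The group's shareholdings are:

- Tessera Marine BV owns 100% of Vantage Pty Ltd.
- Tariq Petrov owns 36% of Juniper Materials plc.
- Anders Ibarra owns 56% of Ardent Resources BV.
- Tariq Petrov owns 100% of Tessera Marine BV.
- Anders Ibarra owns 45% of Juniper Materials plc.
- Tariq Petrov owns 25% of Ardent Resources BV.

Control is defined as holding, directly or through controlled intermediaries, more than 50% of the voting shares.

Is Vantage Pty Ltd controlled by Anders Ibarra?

Anders holds 56% of Ardent, so Anders controls Ardent.
Neither Anders nor any entity Anders controls holds any voting interest in Vantage.
So Anders does not control Vantage.

No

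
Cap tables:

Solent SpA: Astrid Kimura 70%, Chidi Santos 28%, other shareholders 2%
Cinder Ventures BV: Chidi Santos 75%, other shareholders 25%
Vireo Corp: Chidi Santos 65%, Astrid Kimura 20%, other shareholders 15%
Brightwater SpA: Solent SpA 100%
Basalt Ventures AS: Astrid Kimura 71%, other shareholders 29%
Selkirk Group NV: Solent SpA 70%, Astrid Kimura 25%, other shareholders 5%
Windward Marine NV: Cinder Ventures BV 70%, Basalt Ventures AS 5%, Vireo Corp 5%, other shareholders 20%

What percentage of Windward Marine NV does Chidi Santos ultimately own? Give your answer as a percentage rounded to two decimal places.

Chidi reaches Windward along 2 paths.
Via Cinder: 75% × 70% = 52.5%.
Via Vireo: 65% × 5% = 3.25%.
Total: 52.5% + 3.25% = 55.75%.

55.75%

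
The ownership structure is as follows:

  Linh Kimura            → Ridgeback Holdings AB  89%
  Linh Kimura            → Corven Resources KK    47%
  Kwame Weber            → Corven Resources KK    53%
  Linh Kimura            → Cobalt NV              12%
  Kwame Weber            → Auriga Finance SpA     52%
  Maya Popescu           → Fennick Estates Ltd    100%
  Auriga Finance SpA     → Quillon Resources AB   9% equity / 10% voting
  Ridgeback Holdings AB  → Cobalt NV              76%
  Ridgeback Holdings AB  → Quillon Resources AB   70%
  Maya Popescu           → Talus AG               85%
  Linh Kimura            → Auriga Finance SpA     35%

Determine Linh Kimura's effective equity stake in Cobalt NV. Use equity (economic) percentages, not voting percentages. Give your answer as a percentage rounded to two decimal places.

79.64%

Linh reaches Cobalt along 2 paths.
Direct stake: 12% = 12%.
Via Ridgeback: 89% × 76% = 67.64%.
Total: 12% + 67.64% = 79.64%.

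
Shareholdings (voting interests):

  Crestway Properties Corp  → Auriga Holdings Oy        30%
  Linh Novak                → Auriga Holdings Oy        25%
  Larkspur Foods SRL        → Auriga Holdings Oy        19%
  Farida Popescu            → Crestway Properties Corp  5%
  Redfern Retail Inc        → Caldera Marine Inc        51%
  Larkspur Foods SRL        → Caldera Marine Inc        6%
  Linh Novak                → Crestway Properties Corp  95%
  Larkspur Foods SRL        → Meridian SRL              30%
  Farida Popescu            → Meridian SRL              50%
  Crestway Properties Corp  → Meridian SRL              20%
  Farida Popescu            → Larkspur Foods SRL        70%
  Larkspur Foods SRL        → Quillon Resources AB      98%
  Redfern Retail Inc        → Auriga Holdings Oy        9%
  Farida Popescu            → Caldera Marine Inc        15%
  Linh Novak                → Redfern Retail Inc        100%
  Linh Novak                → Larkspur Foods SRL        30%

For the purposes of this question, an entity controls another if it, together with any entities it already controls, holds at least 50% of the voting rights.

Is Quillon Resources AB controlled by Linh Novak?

Linh holds 100% of Redfern, so Linh controls Redfern.
Redfern holds 51% of Caldera, so Linh controls Caldera.
Linh holds 95% of Crestway, so Linh controls Crestway.
Crestway and Linh and Redfern together hold 30% + 25% + 9% = 64% of Auriga, so Linh controls Auriga.
Neither Linh nor any entity Linh controls holds any voting interest in Quillon.
So Linh does not control Quillon.

No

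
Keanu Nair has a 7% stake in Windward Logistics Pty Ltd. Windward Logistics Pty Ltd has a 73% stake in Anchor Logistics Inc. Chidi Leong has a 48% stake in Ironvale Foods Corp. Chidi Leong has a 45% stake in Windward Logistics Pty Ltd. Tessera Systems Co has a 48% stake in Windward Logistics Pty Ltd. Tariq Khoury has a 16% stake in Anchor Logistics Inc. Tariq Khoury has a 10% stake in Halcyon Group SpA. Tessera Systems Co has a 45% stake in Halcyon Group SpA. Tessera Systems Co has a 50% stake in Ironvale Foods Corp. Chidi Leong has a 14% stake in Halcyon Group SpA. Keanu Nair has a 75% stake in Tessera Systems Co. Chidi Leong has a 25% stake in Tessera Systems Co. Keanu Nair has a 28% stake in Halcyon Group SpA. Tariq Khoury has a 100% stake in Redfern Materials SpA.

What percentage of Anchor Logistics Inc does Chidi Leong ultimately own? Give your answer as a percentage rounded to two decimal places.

Chidi reaches Anchor along 2 paths.
Via Tessera → Windward: 25% × 48% × 73% = 8.76%.
Via Windward: 45% × 73% = 32.85%.
Total: 8.76% + 32.85% = 41.61%.

41.61%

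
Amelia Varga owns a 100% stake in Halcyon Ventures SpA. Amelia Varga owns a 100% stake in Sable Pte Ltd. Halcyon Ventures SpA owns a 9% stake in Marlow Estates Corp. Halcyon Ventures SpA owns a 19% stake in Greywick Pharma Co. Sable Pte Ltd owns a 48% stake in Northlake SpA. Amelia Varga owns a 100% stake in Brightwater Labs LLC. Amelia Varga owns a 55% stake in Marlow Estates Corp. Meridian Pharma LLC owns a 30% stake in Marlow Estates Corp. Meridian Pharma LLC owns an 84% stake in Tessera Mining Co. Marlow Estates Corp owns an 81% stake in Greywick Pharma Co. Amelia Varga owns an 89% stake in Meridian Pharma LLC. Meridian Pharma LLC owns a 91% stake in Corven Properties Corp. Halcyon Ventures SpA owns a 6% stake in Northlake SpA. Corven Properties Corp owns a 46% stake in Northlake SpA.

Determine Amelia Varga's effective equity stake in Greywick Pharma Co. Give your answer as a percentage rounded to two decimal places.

Amelia reaches Greywick along 4 paths.
Via Halcyon → Marlow: 100% × 9% × 81% = 7.29%.
Via Meridian → Marlow: 89% × 30% × 81% = 21.627%.
Via Marlow: 55% × 81% = 44.55%.
Via Halcyon: 100% × 19% = 19%.
Total: 7.29% + 21.627% + 44.55% + 19% = 92.467%.
Rounded: 92.47%.

92.47%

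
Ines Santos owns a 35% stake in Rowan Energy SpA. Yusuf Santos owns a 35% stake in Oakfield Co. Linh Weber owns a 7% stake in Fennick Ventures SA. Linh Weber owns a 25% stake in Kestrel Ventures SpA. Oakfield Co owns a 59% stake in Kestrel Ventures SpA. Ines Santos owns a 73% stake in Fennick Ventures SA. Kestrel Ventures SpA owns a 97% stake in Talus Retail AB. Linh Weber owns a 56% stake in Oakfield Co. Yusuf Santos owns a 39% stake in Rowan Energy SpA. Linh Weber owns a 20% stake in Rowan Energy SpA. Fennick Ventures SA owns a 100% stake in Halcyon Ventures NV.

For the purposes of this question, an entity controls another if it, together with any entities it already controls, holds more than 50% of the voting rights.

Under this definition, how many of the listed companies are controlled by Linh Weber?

3

Linh holds 56% of Oakfield, so Linh controls Oakfield.
Oakfield and Linh together hold 59% + 25% = 84% of Kestrel, so Linh controls Kestrel.
Kestrel holds 97% of Talus, so Linh controls Talus.
No other company's threshold is met.
Linh controls 3 companies.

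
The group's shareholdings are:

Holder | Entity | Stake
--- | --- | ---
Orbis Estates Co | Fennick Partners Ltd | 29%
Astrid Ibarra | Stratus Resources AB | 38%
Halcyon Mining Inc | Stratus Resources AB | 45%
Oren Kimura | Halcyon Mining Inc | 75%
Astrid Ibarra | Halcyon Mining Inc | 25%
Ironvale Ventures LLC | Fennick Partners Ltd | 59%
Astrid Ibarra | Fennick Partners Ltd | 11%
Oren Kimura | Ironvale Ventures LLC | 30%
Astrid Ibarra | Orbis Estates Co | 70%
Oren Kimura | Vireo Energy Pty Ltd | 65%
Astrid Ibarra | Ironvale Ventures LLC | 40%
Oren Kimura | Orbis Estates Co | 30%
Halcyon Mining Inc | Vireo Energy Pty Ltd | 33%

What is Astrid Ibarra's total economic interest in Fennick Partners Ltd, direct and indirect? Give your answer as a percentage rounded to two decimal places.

Astrid reaches Fennick along 3 paths.
Via Ironvale: 40% × 59% = 23.6%.
Via Orbis: 70% × 29% = 20.3%.
Direct stake: 11% = 11%.
Total: 23.6% + 20.3% + 11% = 54.9%.
Rounded: 54.90%.

54.90%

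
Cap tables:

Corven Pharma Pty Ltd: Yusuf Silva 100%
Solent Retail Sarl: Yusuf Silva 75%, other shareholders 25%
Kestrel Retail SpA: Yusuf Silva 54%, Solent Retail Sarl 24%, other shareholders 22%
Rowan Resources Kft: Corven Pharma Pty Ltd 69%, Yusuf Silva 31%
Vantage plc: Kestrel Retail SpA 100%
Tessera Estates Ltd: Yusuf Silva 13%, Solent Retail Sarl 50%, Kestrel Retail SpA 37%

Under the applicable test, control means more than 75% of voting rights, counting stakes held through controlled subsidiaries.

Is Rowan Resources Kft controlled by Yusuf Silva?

Yusuf holds 100% of Corven, so Yusuf controls Corven.
Corven and Yusuf together hold 69% + 31% = 100% of Rowan, so Yusuf controls Rowan.

Yes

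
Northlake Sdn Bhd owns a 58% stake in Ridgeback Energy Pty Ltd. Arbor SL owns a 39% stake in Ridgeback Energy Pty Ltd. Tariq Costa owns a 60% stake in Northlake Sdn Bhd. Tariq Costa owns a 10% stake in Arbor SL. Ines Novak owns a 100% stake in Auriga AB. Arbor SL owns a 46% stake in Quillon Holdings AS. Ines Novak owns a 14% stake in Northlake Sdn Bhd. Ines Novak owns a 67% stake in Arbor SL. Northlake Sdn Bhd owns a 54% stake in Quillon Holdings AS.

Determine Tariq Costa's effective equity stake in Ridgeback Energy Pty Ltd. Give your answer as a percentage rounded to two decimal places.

38.70%

Tariq reaches Ridgeback along 2 paths.
Via Arbor: 10% × 39% = 3.9%.
Via Northlake: 60% × 58% = 34.8%.
Total: 3.9% + 34.8% = 38.7%.
Rounded: 38.70%.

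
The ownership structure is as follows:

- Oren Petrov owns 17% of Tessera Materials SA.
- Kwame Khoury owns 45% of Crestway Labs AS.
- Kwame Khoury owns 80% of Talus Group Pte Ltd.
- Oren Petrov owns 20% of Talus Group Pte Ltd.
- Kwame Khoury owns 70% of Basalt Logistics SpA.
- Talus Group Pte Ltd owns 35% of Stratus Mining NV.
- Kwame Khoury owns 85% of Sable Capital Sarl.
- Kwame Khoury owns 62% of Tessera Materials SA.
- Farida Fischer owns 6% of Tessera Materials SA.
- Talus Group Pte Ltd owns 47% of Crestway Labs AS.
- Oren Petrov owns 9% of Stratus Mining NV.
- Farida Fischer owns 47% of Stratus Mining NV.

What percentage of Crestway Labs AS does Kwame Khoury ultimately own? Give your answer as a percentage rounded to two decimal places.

82.60%

Kwame reaches Crestway along 2 paths.
Direct stake: 45% = 45%.
Via Talus: 80% × 47% = 37.6%.
Total: 45% + 37.6% = 82.6%.
Rounded: 82.60%.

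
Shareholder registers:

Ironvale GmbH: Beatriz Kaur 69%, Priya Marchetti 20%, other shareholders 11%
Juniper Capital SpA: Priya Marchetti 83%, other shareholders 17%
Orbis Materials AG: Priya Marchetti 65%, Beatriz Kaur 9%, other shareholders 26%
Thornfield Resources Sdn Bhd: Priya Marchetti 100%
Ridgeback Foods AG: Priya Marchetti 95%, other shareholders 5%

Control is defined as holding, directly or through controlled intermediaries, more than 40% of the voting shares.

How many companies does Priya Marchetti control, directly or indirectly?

4

Priya holds 83% of Juniper, so Priya controls Juniper.
Priya holds 65% of Orbis, so Priya controls Orbis.
Priya holds 100% of Thornfield, so Priya controls Thornfield.
Priya holds 95% of Ridgeback, so Priya controls Ridgeback.
No other company's threshold is met.
Priya controls 4 companies.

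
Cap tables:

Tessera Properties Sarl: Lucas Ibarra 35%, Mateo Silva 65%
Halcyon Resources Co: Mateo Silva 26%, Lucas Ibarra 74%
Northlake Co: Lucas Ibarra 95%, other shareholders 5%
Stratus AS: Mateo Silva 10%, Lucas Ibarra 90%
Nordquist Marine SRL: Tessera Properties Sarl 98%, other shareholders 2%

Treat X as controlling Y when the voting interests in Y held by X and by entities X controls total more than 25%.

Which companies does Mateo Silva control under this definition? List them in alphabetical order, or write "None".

Halcyon Resources Co, Nordquist Marine SRL, Tessera Properties Sarl

Mateo holds 65% of Tessera, so Mateo controls Tessera.
Mateo holds 26% of Halcyon, so Mateo controls Halcyon.
Tessera holds 98% of Nordquist, so Mateo controls Nordquist.
No other company's threshold is met.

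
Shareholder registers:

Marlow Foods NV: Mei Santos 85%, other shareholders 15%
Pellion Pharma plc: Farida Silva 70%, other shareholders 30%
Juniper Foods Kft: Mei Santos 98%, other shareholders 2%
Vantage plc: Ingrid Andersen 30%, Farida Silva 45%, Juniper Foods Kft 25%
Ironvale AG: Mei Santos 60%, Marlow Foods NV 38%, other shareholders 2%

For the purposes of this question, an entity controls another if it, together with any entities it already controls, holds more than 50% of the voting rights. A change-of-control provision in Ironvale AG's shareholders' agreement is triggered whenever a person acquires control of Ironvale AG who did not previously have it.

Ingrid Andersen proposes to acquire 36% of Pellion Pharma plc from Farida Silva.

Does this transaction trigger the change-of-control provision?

The purchase adds only to Ingrid's holdings (Farida's stake shrinks), so Ingrid is the only person who could newly come to control Ironvale.
Ingrid's largest direct stake is 30% in Vantage, which does not meet the threshold, so Ingrid controls no company.
Neither Ingrid nor any entity Ingrid controls holds any voting interest in Ironvale.
So before the transaction, Ingrid does not control Ironvale.
After the purchase, Ingrid holds 36% of Pellion directly, and Farida's stake falls to 34%.
Ingrid's side now holds 36% of Pellion, not > 50%, so Ingrid still does not control Pellion.
After the transaction, neither Ingrid nor any entity Ingrid controls holds a voting interest in Ironvale, so Ingrid still does not control it.
No new person acquires control, so the clause is not triggered.

No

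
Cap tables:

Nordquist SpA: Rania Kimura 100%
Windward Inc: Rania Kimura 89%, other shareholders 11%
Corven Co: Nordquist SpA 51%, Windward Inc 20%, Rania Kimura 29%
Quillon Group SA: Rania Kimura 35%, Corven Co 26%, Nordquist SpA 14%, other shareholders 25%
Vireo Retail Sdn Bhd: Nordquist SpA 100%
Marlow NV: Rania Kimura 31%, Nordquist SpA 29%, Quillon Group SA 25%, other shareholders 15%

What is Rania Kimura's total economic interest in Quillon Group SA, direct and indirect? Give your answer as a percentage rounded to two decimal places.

74.43%

Rania reaches Quillon along 5 paths.
Direct stake: 35% = 35%.
Via Nordquist → Corven: 100% × 51% × 26% = 13.26%.
Via Windward → Corven: 89% × 20% × 26% = 4.628%.
Via Corven: 29% × 26% = 7.54%.
Via Nordquist: 100% × 14% = 14%.
Total: 35% + 13.26% + 4.628% + 7.54% + 14% = 74.428%.
Rounded: 74.43%.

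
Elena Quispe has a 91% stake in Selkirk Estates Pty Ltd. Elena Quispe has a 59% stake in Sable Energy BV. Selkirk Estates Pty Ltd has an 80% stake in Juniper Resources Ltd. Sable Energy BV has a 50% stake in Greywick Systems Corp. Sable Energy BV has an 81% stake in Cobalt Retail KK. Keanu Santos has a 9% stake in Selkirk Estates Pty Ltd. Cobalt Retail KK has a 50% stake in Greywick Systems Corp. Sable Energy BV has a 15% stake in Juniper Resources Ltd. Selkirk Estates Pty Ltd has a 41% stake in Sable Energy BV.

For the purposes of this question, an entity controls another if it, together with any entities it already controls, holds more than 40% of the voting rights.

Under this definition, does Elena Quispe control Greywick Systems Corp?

Elena holds 91% of Selkirk, so Elena controls Selkirk.
Selkirk and Elena together hold 41% + 59% = 100% of Sable, so Elena controls Sable.
Sable holds 81% of Cobalt, so Elena controls Cobalt.
Sable and Cobalt together hold 50% + 50% = 100% of Greywick, so Elena controls Greywick.

Yes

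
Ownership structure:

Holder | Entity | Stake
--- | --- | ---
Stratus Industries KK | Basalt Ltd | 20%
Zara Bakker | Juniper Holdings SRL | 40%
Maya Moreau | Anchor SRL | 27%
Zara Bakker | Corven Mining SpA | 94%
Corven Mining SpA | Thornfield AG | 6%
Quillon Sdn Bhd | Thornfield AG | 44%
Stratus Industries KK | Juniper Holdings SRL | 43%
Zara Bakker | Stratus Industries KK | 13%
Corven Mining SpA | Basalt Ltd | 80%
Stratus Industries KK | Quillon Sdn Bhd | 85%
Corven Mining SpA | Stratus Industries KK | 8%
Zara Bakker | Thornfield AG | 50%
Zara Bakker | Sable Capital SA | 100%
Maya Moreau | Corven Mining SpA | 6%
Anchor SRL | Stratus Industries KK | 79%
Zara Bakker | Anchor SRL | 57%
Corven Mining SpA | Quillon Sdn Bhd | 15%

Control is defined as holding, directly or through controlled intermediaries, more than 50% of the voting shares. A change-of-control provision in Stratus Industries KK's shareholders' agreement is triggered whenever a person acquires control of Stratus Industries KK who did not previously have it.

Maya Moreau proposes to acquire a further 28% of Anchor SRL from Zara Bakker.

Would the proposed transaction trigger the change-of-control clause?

The purchase adds only to Maya's holdings (Zara's stake shrinks), so Maya is the only person who could newly come to control Stratus.
Maya's largest direct stake is 27% in Anchor, which does not meet the threshold, so Maya controls no company.
Neither Maya nor any entity Maya controls holds any voting interest in Stratus.
So before the transaction, Maya does not control Stratus.
After the purchase, Maya's direct stake in Anchor rises to 27% + 28% = 55%, and Zara's stake falls to 29%.
Maya holds 55% of Anchor, so Maya controls Anchor.
Anchor holds 79% of Stratus, so Maya controls Stratus.
Maya did not control Stratus before and does after, so the clause is triggered.

Yes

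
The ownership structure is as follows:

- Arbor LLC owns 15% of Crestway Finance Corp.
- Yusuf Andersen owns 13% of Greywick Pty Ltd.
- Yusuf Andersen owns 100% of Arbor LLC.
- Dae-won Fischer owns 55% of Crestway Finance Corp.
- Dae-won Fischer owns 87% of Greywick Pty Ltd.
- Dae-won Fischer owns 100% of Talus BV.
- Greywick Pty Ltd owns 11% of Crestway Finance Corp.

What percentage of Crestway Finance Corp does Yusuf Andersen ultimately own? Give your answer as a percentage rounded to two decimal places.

Yusuf reaches Crestway along 2 paths.
Via Greywick: 13% × 11% = 1.43%.
Via Arbor: 100% × 15% = 15%.
Total: 1.43% + 15% = 16.43%.

16.43%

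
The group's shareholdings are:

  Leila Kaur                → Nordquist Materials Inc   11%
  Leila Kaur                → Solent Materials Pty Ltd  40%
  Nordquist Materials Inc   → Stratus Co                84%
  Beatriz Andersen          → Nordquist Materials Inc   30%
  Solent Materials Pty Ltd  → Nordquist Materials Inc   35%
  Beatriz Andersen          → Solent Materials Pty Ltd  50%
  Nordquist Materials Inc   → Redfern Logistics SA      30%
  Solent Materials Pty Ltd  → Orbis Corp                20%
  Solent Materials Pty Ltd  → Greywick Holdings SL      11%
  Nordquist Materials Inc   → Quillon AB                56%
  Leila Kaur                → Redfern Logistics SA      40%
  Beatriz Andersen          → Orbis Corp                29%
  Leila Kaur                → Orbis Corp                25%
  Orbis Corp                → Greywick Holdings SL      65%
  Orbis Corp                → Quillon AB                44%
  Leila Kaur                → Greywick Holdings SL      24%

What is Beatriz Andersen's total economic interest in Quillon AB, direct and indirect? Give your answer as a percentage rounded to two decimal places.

Beatriz reaches Quillon along 4 paths.
Via Solent → Nordquist: 50% × 35% × 56% = 9.8%.
Via Nordquist: 30% × 56% = 16.8%.
Via Solent → Orbis: 50% × 20% × 44% = 4.4%.
Via Orbis: 29% × 44% = 12.76%.
Total: 9.8% + 16.8% + 4.4% + 12.76% = 43.76%.

43.76%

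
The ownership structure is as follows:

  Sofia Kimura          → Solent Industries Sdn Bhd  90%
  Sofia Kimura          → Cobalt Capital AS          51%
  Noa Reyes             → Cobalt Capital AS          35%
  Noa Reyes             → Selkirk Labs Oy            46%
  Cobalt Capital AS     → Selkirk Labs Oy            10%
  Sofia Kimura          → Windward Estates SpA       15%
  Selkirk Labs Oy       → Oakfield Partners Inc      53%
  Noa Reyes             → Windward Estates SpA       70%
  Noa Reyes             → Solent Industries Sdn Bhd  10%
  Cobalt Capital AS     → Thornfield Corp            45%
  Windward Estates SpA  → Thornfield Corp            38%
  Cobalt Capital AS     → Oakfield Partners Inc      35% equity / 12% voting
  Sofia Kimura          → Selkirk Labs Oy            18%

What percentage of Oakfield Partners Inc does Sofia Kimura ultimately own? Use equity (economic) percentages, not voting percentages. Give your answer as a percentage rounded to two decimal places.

30.09%

Sofia reaches Oakfield along 3 paths.
Via Cobalt: 51% × 35% = 17.85%.
Via Cobalt → Selkirk: 51% × 10% × 53% = 2.703%.
Via Selkirk: 18% × 53% = 9.54%.
Total: 17.85% + 2.703% + 9.54% = 30.093%.
Rounded: 30.09%.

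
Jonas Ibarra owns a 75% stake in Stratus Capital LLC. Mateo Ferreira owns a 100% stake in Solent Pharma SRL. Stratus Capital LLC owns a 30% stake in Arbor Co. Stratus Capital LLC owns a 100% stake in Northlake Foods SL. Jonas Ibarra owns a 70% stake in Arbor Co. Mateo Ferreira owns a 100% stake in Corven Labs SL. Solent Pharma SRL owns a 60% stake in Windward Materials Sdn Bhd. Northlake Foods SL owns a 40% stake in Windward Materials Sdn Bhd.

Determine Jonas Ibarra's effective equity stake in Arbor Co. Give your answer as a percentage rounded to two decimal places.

Jonas reaches Arbor along 2 paths.
Direct stake: 70% = 70%.
Via Stratus: 75% × 30% = 22.5%.
Total: 70% + 22.5% = 92.5%.
Rounded: 92.50%.

92.50%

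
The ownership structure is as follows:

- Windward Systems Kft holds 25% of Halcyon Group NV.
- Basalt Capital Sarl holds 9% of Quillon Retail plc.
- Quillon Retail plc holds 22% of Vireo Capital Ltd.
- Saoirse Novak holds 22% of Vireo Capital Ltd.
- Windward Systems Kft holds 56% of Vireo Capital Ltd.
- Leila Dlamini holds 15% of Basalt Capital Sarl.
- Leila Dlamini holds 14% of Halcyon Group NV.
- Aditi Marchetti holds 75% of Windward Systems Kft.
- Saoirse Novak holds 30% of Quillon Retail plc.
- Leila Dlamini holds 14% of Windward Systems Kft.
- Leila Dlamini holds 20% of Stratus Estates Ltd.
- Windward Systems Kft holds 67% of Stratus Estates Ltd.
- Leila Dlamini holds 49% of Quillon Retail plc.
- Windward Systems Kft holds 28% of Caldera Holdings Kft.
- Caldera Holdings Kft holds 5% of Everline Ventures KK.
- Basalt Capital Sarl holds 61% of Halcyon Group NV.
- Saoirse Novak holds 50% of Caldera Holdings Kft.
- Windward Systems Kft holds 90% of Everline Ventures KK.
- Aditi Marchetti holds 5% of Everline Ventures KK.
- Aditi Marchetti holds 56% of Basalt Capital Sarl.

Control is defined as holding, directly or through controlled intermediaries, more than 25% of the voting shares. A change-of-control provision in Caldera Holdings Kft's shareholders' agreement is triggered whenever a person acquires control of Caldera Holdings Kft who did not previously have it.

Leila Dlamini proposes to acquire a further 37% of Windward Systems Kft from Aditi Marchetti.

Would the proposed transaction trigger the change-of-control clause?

Yes

The purchase adds only to Leila's holdings (Aditi's stake shrinks), so Leila is the only person who could newly come to control Caldera.
Leila holds 49% of Quillon, so Leila controls Quillon.
Neither Leila nor any entity Leila controls holds any voting interest in Caldera.
So before the transaction, Leila does not control Caldera.
After the purchase, Leila's direct stake in Windward rises to 14% + 37% = 51%, and Aditi's stake falls to 38%.
Leila holds 51% of Windward, so Leila controls Windward.
Windward holds 28% of Caldera, so Leila controls Caldera.
Leila did not control Caldera before and does after, so the clause is triggered.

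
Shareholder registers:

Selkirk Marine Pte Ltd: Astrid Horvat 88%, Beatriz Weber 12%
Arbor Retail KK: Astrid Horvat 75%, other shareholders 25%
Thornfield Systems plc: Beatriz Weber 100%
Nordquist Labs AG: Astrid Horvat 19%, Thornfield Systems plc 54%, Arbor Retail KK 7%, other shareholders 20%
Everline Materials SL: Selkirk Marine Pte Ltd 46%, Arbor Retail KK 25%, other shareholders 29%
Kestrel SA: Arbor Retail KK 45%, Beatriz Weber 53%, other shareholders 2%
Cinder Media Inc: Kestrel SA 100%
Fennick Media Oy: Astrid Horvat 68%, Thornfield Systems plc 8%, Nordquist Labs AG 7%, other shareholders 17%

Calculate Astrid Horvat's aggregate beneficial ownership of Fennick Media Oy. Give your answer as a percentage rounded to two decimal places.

69.70%

Astrid reaches Fennick along 3 paths.
Direct stake: 68% = 68%.
Via Nordquist: 19% × 7% = 1.33%.
Via Arbor → Nordquist: 75% × 7% × 7% = 0.3675%.
Total: 68% + 1.33% + 0.3675% = 69.6975%.
Rounded: 69.70%.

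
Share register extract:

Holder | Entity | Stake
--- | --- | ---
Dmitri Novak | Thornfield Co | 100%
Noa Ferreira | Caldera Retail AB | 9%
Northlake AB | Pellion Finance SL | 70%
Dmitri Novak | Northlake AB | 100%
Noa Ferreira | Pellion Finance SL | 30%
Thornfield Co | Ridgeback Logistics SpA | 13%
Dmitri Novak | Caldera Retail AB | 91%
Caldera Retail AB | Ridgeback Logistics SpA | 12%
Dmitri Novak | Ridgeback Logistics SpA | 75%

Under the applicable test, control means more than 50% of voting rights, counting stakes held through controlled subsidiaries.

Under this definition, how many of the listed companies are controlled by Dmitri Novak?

5

Dmitri holds 91% of Caldera, so Dmitri controls Caldera.
Dmitri holds 100% of Thornfield, so Dmitri controls Thornfield.
Dmitri holds 100% of Northlake, so Dmitri controls Northlake.
Dmitri and Thornfield and Caldera together hold 75% + 13% + 12% = 100% of Ridgeback, so Dmitri controls Ridgeback.
Northlake holds 70% of Pellion, so Dmitri controls Pellion.
Dmitri controls 5 companies.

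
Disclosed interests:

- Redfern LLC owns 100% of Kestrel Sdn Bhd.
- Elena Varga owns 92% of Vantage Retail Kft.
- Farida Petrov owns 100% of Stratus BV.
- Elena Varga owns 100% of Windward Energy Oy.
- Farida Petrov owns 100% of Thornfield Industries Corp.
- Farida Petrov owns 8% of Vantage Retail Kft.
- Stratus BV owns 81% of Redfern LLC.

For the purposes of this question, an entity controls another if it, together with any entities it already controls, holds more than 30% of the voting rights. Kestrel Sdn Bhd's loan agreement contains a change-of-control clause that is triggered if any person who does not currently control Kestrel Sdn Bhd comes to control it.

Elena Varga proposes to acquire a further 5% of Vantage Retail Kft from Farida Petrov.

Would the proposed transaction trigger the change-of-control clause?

No

The purchase adds only to Elena's holdings (Farida's stake shrinks), so Elena is the only person who could newly come to control Kestrel.
Elena holds 92% of Vantage, so Elena controls Vantage.
Elena holds 100% of Windward, so Elena controls Windward.
Neither Elena nor any entity Elena controls holds any voting interest in Kestrel.
So before the transaction, Elena does not control Kestrel.
After the purchase, Elena's direct stake in Vantage rises to 92% + 5% = 97%, and Farida's stake falls to 3%.
Elena holds 97% of Vantage, so Elena controls Vantage.
After the transaction, neither Elena nor any entity Elena controls holds a voting interest in Kestrel, so Elena still does not control it.
No new person acquires control, so the clause is not triggered.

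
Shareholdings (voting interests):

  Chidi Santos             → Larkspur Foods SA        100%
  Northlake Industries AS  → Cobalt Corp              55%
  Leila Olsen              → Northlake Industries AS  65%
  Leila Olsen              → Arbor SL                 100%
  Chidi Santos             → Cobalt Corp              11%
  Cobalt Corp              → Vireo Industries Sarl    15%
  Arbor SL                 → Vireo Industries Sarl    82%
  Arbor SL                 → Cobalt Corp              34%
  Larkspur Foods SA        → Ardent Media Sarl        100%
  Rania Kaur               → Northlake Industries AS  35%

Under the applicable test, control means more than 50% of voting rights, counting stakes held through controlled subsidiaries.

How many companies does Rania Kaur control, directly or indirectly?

Rania's largest direct stake is 35% in Northlake, which does not meet the threshold.
Rania controls 0 companies.

0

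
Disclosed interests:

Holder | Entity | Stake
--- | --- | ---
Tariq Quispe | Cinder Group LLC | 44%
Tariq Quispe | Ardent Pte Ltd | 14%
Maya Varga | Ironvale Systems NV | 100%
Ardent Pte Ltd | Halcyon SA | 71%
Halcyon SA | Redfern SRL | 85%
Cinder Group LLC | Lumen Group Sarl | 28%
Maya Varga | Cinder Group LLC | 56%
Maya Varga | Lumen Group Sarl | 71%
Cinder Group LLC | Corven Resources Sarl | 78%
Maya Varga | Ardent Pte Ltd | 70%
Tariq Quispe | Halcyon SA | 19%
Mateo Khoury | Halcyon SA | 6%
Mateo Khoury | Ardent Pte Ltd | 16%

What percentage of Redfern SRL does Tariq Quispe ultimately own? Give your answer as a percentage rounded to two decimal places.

24.60%

Tariq reaches Redfern along 2 paths.
Via Ardent → Halcyon: 14% × 71% × 85% = 8.449%.
Via Halcyon: 19% × 85% = 16.15%.
Total: 8.449% + 16.15% = 24.599%.
Rounded: 24.60%.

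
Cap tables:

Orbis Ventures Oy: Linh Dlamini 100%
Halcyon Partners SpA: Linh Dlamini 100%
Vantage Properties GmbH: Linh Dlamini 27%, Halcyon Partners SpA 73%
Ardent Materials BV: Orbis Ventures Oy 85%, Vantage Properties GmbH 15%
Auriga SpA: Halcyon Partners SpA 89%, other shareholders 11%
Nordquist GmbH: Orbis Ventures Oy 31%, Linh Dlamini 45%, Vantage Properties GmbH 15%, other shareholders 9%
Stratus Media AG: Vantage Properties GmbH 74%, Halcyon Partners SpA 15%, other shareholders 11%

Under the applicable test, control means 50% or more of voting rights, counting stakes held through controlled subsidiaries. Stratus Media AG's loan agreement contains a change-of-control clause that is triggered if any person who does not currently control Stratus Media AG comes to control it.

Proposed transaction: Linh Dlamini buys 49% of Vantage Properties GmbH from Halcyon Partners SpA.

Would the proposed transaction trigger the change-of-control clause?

The purchase adds only to Linh's holdings (Halcyon's stake shrinks), so Linh is the only person who could newly come to control Stratus.
Linh holds 100% of Halcyon, so Linh controls Halcyon.
Linh and Halcyon together hold 27% + 73% = 100% of Vantage, so Linh controls Vantage.
Vantage and Halcyon together hold 74% + 15% = 89% of Stratus, so Linh controls Stratus.
So Linh already controls Stratus before the transaction.
After the purchase, Linh's direct stake in Vantage rises to 27% + 49% = 76%, and Halcyon's stake falls to 24%.
Linh controlled Stratus already, so this is not a new person acquiring control; every other person's position is unchanged or reduced.
No new person acquires control, so the clause is not triggered.

No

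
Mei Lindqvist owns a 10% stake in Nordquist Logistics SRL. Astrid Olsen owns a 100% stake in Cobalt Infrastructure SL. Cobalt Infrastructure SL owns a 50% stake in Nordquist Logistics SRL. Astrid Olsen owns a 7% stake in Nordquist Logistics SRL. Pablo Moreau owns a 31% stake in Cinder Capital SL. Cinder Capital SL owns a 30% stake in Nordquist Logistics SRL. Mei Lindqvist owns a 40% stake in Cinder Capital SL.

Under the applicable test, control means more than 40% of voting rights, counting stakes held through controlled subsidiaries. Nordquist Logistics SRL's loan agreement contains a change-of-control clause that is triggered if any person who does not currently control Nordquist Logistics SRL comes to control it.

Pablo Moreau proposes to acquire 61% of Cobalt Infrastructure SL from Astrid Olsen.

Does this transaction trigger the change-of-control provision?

The purchase adds only to Pablo's holdings (Astrid's stake shrinks), so Pablo is the only person who could newly come to control Nordquist.
Pablo's largest direct stake is 31% in Cinder, which does not meet the threshold, so Pablo controls no company.
Neither Pablo nor any entity Pablo controls holds any voting interest in Nordquist.
So before the transaction, Pablo does not control Nordquist.
After the purchase, Pablo holds 61% of Cobalt directly, and Astrid's stake falls to 39%.
Pablo holds 61% of Cobalt, so Pablo controls Cobalt.
Cobalt holds 50% of Nordquist, so Pablo controls Nordquist.
Pablo did not control Nordquist before and does after, so the clause is triggered.

Yes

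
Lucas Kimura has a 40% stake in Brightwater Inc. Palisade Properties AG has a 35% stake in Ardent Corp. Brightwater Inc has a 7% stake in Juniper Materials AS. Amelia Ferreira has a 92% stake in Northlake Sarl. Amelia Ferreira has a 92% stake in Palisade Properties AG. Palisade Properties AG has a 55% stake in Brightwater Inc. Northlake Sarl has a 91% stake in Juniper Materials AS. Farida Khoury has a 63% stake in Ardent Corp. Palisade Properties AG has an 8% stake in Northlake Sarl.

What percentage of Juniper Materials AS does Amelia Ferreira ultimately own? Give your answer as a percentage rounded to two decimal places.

Amelia reaches Juniper along 3 paths.
Via Northlake: 92% × 91% = 83.72%.
Via Palisade → Northlake: 92% × 8% × 91% = 6.6976%.
Via Palisade → Brightwater: 92% × 55% × 7% = 3.542%.
Total: 83.72% + 6.6976% + 3.542% = 93.9596%.
Rounded: 93.96%.

93.96%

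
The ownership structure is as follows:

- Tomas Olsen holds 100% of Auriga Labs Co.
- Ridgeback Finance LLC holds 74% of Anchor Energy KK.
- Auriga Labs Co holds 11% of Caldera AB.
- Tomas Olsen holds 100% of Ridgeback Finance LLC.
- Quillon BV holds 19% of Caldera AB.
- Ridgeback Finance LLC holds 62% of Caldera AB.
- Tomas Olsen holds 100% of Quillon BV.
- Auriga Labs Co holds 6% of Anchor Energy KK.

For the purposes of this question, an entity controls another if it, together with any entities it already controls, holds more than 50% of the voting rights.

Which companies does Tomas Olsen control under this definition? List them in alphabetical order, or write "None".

Tomas holds 100% of Auriga, so Tomas controls Auriga.
Tomas holds 100% of Ridgeback, so Tomas controls Ridgeback.
Tomas holds 100% of Quillon, so Tomas controls Quillon.
Quillon and Ridgeback and Auriga together hold 19% + 62% + 11% = 92% of Caldera, so Tomas controls Caldera.
Ridgeback and Auriga together hold 74% + 6% = 80% of Anchor, so Tomas controls Anchor.

Anchor Energy KK, Auriga Labs Co, Caldera AB, Quillon BV, Ridgeback Finance LLC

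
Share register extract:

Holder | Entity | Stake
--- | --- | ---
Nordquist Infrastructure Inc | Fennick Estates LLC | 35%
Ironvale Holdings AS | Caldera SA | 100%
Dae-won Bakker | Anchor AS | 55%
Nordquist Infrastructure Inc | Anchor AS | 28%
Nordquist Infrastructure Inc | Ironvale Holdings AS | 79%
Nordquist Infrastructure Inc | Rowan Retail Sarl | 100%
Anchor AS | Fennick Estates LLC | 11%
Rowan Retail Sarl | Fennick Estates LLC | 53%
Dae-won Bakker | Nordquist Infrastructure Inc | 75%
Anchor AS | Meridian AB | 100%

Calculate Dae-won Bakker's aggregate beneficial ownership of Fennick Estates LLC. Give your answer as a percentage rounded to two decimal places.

Dae-won reaches Fennick along 4 paths.
Via Nordquist: 75% × 35% = 26.25%.
Via Nordquist → Rowan: 75% × 100% × 53% = 39.75%.
Via Nordquist → Anchor: 75% × 28% × 11% = 2.31%.
Via Anchor: 55% × 11% = 6.05%.
Total: 26.25% + 39.75% + 2.31% + 6.05% = 74.36%.

74.36%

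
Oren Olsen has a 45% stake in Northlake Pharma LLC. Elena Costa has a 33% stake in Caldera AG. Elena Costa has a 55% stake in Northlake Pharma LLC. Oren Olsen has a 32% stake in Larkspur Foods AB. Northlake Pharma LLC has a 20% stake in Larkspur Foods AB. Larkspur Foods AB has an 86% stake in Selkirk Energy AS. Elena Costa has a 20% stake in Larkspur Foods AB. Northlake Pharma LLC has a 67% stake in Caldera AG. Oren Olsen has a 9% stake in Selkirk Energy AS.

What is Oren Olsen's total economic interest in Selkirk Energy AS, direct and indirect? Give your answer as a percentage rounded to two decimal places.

44.26%

Oren reaches Selkirk along 3 paths.
Direct stake: 9% = 9%.
Via Northlake → Larkspur: 45% × 20% × 86% = 7.74%.
Via Larkspur: 32% × 86% = 27.52%.
Total: 9% + 7.74% + 27.52% = 44.26%.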